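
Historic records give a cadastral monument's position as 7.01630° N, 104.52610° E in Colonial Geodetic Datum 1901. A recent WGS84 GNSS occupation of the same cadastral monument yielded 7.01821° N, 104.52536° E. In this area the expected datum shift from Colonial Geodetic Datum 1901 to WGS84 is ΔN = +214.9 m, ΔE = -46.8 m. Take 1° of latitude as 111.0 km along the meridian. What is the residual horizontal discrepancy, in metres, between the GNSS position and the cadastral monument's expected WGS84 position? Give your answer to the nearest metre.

Observed coordinate differences: Δφ = +0.00191°, Δλ = -0.00074°.
Converting to metres (1° lat = 111000 m, cos φ = 0.992511): observed ΔN = 212.0 m, observed ΔE = -81.5 m.
Subtracting the expected shift leaves a residual of 212.0 − (214.9) = -2.9 m north and -81.5 − (-46.8) = -34.7 m east.
Residual distance = √((-2.9)² + (-34.7)²) = 34.8 m.

35 m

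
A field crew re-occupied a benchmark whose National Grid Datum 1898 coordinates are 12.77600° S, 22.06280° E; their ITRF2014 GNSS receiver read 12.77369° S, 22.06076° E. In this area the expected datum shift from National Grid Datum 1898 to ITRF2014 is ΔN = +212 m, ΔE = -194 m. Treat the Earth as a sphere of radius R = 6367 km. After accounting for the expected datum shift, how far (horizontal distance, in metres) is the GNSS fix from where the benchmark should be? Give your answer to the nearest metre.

Observed coordinate differences: Δφ = +0.00231°, Δλ = -0.00204°.
Converting to metres (1° lat = 111125 m, cos φ = 0.975242): observed ΔN = 256.7 m, observed ΔE = -221.1 m.
Subtracting the expected shift leaves a residual of 256.7 − (212) = 44.7 m north and -221.1 − (-194) = -27.1 m east.
Residual distance = √(44.7² + (-27.1)²) = 52.3 m.

52 m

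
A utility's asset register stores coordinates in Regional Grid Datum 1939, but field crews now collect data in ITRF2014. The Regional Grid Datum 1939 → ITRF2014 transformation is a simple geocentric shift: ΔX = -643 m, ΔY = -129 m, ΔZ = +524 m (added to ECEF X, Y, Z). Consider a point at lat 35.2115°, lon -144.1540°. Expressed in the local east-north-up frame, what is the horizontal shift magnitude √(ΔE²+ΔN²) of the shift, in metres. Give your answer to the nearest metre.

The local east axis at (φ, λ) is (−sin λ, cos λ, 0), so ΔE = −sin(-144.1540°)·(-643) + cos(-144.1540°)·(-129) = -271.98 m.
The local north axis is (−sin φ cos λ, −sin φ sin λ, cos φ), giving ΔN = -300.529 − 43.558 + 428.123 = 84.04 m.
Horizontal magnitude = √(ΔE² + ΔN²) = √((-271.98)² + 84.04²) = 284.67 m.

285 m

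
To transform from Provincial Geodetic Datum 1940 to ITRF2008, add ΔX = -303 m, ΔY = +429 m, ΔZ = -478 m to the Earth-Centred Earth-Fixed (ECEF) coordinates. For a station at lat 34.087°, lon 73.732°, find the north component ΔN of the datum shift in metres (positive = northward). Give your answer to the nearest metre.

The local north axis is (−sin φ cos λ, −sin φ sin λ, cos φ), giving ΔN = 47.571 − 230.807 − 395.874 = -579.11 m.

ΔN = -579 m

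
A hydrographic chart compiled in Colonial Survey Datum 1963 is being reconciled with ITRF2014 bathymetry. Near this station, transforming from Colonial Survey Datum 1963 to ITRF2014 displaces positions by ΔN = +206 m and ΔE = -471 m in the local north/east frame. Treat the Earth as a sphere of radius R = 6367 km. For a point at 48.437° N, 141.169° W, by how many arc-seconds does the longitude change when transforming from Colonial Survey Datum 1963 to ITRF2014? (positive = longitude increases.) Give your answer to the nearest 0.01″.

At latitude 48.437°, cos φ = 0.663443.
One radian of longitude at latitude φ spans R cos φ, so Δλ = ΔE / (R cos φ) = -471.0 / (6367000 × 0.663443) = -1.1150e-04 rad = -22.999″.

Δλ = -23.00″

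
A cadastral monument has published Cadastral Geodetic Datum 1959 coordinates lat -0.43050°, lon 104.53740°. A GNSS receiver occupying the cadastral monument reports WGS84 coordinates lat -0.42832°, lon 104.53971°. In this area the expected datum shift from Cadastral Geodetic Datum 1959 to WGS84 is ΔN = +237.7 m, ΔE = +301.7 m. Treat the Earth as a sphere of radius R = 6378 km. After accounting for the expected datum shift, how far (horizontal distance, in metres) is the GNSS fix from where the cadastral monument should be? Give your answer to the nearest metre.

Observed coordinate differences: Δφ = +0.00218°, Δλ = +0.00231°.
Converting to metres (1° lat = 111317 m, cos φ = 0.999972): observed ΔN = 242.7 m, observed ΔE = 257.1 m.
Subtracting the expected shift leaves a residual of 242.7 − (237.7) = 5.0 m north and 257.1 − (301.7) = -44.6 m east.
Residual distance = √(5.0² + (-44.6)²) = 44.8 m.

45 m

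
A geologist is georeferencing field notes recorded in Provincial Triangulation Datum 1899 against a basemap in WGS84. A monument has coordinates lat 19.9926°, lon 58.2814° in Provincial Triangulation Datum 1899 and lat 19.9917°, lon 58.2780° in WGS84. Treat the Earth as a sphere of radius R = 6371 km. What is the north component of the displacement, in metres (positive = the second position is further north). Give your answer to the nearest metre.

Δφ = 19.9917° − 19.9926° = -0.0009°; Δλ = 58.2780° − 58.2814° = -0.0034°.
1° along a meridian = πR/180 = 111195 m.
ΔN = Δφ × 111195 = -100.1 m; ΔE = Δλ × 111195 × cos(19.9926°) = -0.0034 × 111195 × 0.939737 = -355.3 m.

ΔN = -100 m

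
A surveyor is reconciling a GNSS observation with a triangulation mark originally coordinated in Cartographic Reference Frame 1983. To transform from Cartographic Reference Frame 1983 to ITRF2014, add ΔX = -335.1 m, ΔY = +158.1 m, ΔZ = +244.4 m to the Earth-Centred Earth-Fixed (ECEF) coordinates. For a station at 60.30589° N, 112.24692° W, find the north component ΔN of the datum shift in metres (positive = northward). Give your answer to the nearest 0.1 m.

The local north axis is (−sin φ cos λ, −sin φ sin λ, cos φ), giving ΔN = -110.208 + 127.115 + 121.068 = 137.98 m.

ΔN = 138.0 m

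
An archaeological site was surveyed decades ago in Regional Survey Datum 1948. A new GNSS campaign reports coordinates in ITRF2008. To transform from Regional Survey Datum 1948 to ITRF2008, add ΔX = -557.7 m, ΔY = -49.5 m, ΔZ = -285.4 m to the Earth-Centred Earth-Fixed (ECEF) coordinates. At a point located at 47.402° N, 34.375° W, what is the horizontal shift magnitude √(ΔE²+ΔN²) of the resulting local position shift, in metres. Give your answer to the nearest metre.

377 m

The local east axis at (φ, λ) is (−sin λ, cos λ, 0), so ΔE = −sin(-34.375°)·(-557.7) + cos(-34.375°)·(-49.5) = -355.74 m.
The local north axis is (−sin φ cos λ, −sin φ sin λ, cos φ), giving ΔN = 338.839 − 20.573 − 193.173 = 125.09 m.
Horizontal magnitude = √(ΔE² + ΔN²) = √((-355.74)² + 125.09²) = 377.09 m.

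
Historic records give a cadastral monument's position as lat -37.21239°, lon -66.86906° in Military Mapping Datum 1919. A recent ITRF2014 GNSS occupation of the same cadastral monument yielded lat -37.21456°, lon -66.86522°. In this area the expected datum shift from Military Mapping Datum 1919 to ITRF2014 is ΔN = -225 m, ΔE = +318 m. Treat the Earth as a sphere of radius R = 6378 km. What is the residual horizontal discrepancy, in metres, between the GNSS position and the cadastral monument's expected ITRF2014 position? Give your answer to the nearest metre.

28 m

Observed coordinate differences: Δφ = -0.00217°, Δλ = +0.00384°.
Converting to metres (1° lat = 111317 m, cos φ = 0.796399): observed ΔN = -241.6 m, observed ΔE = 340.4 m.
Subtracting the expected shift leaves a residual of -241.6 − (-225) = -16.6 m north and 340.4 − (318) = 22.4 m east.
Residual distance = √((-16.6)² + 22.4²) = 27.9 m.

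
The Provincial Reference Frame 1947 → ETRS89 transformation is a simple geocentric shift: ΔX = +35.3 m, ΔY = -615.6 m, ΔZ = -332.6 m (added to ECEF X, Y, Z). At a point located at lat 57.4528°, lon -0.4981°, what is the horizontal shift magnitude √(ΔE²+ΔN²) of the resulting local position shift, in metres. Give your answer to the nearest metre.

The local east axis at (φ, λ) is (−sin λ, cos λ, 0), so ΔE = −sin(-0.4981°)·35.3 + cos(-0.4981°)·(-615.6) = -615.27 m.
The local north axis is (−sin φ cos λ, −sin φ sin λ, cos φ), giving ΔN = -29.755 − 4.511 − 178.937 = -213.20 m.
Horizontal magnitude = √(ΔE² + ΔN²) = √((-615.27)² + (-213.20)²) = 651.16 m.

651 m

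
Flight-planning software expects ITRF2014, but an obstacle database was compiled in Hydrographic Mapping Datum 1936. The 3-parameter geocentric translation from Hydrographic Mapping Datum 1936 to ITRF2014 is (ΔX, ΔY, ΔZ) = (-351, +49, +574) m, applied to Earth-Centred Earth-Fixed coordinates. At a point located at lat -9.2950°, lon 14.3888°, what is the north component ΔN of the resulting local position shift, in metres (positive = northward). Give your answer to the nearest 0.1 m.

ΔN = 513.5 m

The local north axis is (−sin φ cos λ, −sin φ sin λ, cos φ), giving ΔN = -54.914 + 1.967 + 566.463 = 513.52 m.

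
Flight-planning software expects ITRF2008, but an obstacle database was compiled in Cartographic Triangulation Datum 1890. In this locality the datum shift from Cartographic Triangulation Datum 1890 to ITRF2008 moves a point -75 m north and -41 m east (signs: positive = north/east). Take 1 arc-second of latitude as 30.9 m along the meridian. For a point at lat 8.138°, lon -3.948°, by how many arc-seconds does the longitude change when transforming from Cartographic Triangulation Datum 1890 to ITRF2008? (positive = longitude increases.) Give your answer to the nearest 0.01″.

At latitude 8.138°, cos φ = 0.989930.
1″ of longitude at this latitude = 30.90 × cos φ = 30.5888 m, so Δλ = -41.0 / 30.5888 = -1.340″.

Δλ = -1.34″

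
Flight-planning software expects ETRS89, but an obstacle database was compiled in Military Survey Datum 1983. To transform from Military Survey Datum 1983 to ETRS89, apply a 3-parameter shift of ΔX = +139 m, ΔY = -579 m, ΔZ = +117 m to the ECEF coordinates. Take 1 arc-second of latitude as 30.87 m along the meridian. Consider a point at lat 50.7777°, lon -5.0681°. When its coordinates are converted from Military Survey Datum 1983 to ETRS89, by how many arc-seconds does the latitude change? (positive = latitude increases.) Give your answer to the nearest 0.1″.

sin φ = 0.774698, cos φ = 0.632331, sin λ = -0.088340, cos λ = 0.996090.
North component: ΔN = −sin φ cos λ·ΔX − sin φ sin λ·ΔY + cos φ·ΔZ = −(0.774698)(0.996090)(139) − (0.774698)(-0.088340)(-579) + (0.632331)(117) = -72.90 m.
1° of latitude spans 3600 × 30.87 = 111132 m, so Δφ = -72.90 / 111132 × 3600 = -2.362″.

Δφ = -2.4″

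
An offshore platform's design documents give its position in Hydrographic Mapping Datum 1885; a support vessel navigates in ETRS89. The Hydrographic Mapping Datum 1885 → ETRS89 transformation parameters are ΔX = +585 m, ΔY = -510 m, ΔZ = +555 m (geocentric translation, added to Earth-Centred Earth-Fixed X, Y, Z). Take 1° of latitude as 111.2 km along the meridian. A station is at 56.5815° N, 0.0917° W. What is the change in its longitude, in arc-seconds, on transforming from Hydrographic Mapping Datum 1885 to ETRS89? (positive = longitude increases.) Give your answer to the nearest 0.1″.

sin φ = 0.834670, cos φ = 0.550750, sin λ = -0.001600, cos λ = 0.999999.
East component: ΔE = −sin λ·ΔX + cos λ·ΔY = −(-0.001600)(585) + (0.999999)(-510) = -509.06 m.
1° of latitude spans 111200 m; at latitude φ, 1° of longitude spans that × cos φ = 61243.4 m, so Δλ = -509.06 / 61243.4 × 3600 = -29.924″.

Δλ = -29.9″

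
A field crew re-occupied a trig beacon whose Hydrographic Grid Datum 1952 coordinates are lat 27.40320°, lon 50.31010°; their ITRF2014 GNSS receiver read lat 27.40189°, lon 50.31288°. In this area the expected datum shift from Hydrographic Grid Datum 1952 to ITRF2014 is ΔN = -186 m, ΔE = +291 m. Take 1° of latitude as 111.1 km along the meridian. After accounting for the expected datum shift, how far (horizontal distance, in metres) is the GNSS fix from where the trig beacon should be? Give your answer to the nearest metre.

44 m

Observed coordinate differences: Δφ = -0.00131°, Δλ = +0.00278°.
Converting to metres (1° lat = 111100 m, cos φ = 0.887790): observed ΔN = -145.5 m, observed ΔE = 274.2 m.
Subtracting the expected shift leaves a residual of -145.5 − (-186) = 40.5 m north and 274.2 − (291) = -16.8 m east.
Residual distance = √(40.5² + (-16.8)²) = 43.8 m.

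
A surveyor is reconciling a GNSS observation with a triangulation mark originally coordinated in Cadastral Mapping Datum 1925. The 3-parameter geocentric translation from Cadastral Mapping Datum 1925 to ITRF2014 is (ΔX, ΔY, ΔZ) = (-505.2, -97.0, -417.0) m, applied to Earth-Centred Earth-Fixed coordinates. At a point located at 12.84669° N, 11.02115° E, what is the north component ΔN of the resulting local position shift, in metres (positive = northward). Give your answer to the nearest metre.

The local north axis is (−sin φ cos λ, −sin φ sin λ, cos φ), giving ΔN = 110.256 + 4.123 − 406.562 = -292.18 m.

ΔN = -292 m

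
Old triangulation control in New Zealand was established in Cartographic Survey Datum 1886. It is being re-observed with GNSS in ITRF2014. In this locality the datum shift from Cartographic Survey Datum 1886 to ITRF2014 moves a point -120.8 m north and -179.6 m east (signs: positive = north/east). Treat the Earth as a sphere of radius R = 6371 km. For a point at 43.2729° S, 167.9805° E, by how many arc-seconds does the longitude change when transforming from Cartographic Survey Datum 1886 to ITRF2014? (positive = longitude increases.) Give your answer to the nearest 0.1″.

Δλ = -8.0″

At latitude -43.2729°, cos φ = 0.728097.
One radian of longitude at latitude φ spans R cos φ, so Δλ = ΔE / (R cos φ) = -179.6 / (6371000 × 0.728097) = -3.8718e-05 rad = -7.986″.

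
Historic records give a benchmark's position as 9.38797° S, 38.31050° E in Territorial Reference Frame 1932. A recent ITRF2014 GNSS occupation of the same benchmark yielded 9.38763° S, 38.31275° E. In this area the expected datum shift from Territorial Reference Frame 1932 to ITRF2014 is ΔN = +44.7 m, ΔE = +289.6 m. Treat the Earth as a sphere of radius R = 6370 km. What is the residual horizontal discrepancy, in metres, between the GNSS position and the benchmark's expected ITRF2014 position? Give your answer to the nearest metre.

43 m

Observed coordinate differences: Δφ = +0.00034°, Δλ = +0.00225°.
Converting to metres (1° lat = 111177 m, cos φ = 0.986606): observed ΔN = 37.8 m, observed ΔE = 246.8 m.
Subtracting the expected shift leaves a residual of 37.8 − (44.7) = -6.9 m north and 246.8 − (289.6) = -42.8 m east.
Residual distance = √((-6.9)² + (-42.8)²) = 43.4 m.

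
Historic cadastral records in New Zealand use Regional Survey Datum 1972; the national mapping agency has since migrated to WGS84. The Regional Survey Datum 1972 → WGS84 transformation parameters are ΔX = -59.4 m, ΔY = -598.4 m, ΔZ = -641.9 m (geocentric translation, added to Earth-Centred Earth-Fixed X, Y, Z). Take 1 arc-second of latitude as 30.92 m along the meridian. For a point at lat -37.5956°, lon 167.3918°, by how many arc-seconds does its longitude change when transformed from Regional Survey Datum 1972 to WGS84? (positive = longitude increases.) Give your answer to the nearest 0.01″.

sin φ = -0.610084, cos φ = 0.792336, sin λ = 0.218283, cos λ = -0.975886.
East component: ΔE = −sin λ·ΔX + cos λ·ΔY = −(0.218283)(-59.4) + (-0.975886)(-598.4) = 596.94 m.
1° of latitude spans 3600 × 30.92 = 111312 m; at latitude φ, 1° of longitude spans that × cos φ = 88196.6 m, so Δλ = 596.94 / 88196.6 × 3600 = 24.366″.

Δλ = 24.37″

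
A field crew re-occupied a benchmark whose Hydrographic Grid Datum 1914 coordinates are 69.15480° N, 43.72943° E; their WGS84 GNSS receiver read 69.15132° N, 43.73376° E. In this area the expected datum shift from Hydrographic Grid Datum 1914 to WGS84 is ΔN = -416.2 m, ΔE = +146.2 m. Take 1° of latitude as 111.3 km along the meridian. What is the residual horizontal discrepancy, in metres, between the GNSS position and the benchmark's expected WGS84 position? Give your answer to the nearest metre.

38 m

Observed coordinate differences: Δφ = -0.00348°, Δλ = +0.00433°.
Converting to metres (1° lat = 111300 m, cos φ = 0.355844): observed ΔN = -387.3 m, observed ΔE = 171.5 m.
Subtracting the expected shift leaves a residual of -387.3 − (-416.2) = 28.9 m north and 171.5 − (146.2) = 25.3 m east.
Residual distance = √(28.9² + 25.3²) = 38.4 m.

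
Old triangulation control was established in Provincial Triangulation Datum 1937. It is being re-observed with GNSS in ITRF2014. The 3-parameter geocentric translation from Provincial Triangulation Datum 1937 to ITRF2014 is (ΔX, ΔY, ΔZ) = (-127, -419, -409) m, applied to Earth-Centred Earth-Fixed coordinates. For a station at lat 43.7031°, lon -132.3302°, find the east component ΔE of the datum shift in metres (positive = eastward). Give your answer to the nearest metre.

The local east axis at (φ, λ) is (−sin λ, cos λ, 0), so ΔE = −sin(-132.3302°)·(-127) + cos(-132.3302°)·(-419) = 188.27 m.

ΔE = 188 m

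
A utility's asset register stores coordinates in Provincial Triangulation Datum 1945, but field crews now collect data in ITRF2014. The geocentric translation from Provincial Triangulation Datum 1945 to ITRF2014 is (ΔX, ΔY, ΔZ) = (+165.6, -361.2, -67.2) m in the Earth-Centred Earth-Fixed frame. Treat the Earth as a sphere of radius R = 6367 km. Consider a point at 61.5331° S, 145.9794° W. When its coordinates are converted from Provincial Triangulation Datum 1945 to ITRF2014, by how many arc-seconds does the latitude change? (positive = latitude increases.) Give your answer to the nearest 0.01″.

Δφ = 0.81″

sin φ = -0.879093, cos φ = 0.476651, sin λ = -0.559491, cos λ = -0.828836.
North component: ΔN = −sin φ cos λ·ΔX − sin φ sin λ·ΔY + cos φ·ΔZ = −(-0.879093)(-0.828836)(165.6) − (-0.879093)(-0.559491)(-361.2) + (0.476651)(-67.2) = 24.96 m.
1° of latitude spans πR/180 = 111125 m, so Δφ = 24.96 / 111125 × 3600 = 0.809″.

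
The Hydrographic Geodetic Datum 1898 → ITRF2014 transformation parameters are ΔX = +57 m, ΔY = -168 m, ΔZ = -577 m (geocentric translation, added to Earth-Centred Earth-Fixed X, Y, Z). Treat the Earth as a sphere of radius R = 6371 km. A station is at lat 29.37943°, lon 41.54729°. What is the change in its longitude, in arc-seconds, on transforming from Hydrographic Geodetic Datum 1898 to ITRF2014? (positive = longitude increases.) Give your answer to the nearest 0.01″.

Δλ = -6.08″

sin φ = 0.490591, cos φ = 0.871390, sin λ = 0.663238, cos λ = 0.748409.
East component: ΔE = −sin λ·ΔX + cos λ·ΔY = −(0.663238)(57) + (0.748409)(-168) = -163.54 m.
1° of latitude spans πR/180 = 111195 m; at latitude φ, 1° of longitude spans that × cos φ = 96894.1 m, so Δλ = -163.54 / 96894.1 × 3600 = -6.076″.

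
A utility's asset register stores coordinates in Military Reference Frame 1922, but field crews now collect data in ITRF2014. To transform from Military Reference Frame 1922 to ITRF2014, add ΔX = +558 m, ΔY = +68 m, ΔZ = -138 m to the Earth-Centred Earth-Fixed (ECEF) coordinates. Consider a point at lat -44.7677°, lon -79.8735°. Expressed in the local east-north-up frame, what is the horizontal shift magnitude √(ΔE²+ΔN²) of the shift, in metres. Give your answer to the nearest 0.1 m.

566.4 m

The local east axis at (φ, λ) is (−sin λ, cos λ, 0), so ΔE = −sin(-79.8735°)·558 + cos(-79.8735°)·68 = 561.26 m.
The local north axis is (−sin φ cos λ, −sin φ sin λ, cos φ), giving ΔN = 69.091 − 47.142 − 97.976 = -76.03 m.
Horizontal magnitude = √(ΔE² + ΔN²) = √(561.26² + (-76.03)²) = 566.39 m.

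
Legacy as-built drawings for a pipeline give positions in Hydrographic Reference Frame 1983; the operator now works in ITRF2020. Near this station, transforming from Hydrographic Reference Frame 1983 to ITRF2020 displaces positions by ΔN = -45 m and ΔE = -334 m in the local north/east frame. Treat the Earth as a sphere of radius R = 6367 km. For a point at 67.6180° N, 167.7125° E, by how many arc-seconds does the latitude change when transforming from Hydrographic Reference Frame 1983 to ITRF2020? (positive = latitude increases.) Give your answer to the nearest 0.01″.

On a sphere of radius R, 1 rad of latitude = R, so Δφ = ΔN / R = -45.0 / 6367000 = -7.0677e-06 rad = -1.458″.

Δφ = -1.46″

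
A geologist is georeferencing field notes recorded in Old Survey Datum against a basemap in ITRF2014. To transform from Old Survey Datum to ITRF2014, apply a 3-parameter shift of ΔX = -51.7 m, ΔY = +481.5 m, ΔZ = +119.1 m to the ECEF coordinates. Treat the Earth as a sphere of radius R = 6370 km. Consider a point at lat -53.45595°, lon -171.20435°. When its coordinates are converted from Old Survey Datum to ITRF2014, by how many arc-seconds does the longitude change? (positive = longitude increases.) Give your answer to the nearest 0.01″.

Δλ = -26.31″

sin φ = -0.803399, cos φ = 0.595441, sin λ = -0.152911, cos λ = -0.988240.
East component: ΔE = −sin λ·ΔX + cos λ·ΔY = −(-0.152911)(-51.7) + (-0.988240)(481.5) = -483.74 m.
1° of latitude spans πR/180 = 111177 m; at latitude φ, 1° of longitude spans that × cos φ = 66199.6 m, so Δλ = -483.74 / 66199.6 × 3600 = -26.306″.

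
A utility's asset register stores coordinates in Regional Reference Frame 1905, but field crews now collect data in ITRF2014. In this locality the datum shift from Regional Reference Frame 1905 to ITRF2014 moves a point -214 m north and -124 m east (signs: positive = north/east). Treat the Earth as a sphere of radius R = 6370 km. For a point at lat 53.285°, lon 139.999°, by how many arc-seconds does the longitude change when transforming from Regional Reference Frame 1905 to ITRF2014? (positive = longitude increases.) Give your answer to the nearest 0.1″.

Δλ = -6.7″

At latitude 53.285°, cos φ = 0.597835.
One radian of longitude at latitude φ spans R cos φ, so Δλ = ΔE / (R cos φ) = -124.0 / (6370000 × 0.597835) = -3.2561e-05 rad = -6.716″.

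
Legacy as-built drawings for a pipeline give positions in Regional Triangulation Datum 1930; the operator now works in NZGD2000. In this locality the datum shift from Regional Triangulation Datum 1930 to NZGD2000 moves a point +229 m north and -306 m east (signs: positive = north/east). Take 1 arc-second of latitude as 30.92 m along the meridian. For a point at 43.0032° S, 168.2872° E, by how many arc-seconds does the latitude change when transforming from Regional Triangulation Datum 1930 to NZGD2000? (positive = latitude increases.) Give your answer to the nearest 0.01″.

Δφ = 7.41″

1″ of latitude = 30.92 m, so Δφ = 229.0 / 30.92 = 7.406″.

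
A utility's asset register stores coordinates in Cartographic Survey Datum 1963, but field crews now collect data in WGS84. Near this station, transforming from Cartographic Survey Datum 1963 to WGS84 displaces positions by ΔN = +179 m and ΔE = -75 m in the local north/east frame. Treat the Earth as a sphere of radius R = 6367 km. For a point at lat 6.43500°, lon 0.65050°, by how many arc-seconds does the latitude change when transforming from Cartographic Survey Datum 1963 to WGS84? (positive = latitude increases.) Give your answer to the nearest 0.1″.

Δφ = 5.8″

On a sphere of radius R, 1 rad of latitude = R, so Δφ = ΔN / R = 179.0 / 6367000 = 2.8114e-05 rad = 5.799″.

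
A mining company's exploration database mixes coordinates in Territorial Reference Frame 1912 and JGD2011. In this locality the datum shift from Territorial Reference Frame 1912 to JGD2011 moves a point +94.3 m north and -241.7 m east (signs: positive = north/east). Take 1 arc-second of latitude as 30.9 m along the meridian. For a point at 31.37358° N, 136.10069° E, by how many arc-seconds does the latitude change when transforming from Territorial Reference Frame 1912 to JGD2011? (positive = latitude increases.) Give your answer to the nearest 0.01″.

1″ of latitude = 30.90 m, so Δφ = 94.3 / 30.90 = 3.052″.

Δφ = 3.05″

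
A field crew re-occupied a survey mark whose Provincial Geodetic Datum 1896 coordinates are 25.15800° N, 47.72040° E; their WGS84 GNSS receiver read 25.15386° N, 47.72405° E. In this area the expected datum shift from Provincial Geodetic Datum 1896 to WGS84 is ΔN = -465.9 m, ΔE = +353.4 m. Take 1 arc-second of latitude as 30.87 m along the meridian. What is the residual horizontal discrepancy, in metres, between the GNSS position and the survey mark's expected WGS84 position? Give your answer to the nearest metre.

Observed coordinate differences: Δφ = -0.00414°, Δλ = +0.00365°.
Converting to metres (1° lat = 111132 m, cos φ = 0.905139): observed ΔN = -460.1 m, observed ΔE = 367.2 m.
Subtracting the expected shift leaves a residual of -460.1 − (-465.9) = 5.8 m north and 367.2 − (353.4) = 13.8 m east.
Residual distance = √(5.8² + 13.8²) = 14.9 m.

15 m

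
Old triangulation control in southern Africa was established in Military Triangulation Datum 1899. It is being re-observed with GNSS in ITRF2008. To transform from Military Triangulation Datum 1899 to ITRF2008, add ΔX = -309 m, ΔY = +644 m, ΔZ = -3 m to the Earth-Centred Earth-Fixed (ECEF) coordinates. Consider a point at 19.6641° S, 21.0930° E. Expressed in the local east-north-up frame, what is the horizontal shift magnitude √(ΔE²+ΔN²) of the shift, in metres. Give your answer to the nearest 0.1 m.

712.4 m

The local east axis at (φ, λ) is (−sin λ, cos λ, 0), so ΔE = −sin(21.0930°)·(-309) + cos(21.0930°)·644 = 712.05 m.
The local north axis is (−sin φ cos λ, −sin φ sin λ, cos φ), giving ΔN = -97.013 + 77.990 − 2.825 = -21.85 m.
Horizontal magnitude = √(ΔE² + ΔN²) = √(712.05² + (-21.85)²) = 712.39 m.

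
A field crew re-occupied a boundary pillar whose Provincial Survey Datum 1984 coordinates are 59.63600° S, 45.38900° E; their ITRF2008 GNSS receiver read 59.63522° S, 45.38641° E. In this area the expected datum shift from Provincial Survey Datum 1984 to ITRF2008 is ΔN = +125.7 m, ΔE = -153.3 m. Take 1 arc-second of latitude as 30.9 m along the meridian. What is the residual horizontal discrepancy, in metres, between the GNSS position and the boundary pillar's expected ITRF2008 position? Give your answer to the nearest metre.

40 m

Observed coordinate differences: Δφ = +0.00078°, Δλ = -0.00259°.
Converting to metres (1° lat = 111240 m, cos φ = 0.505492): observed ΔN = 86.8 m, observed ΔE = -145.6 m.
Subtracting the expected shift leaves a residual of 86.8 − (125.7) = -38.9 m north and -145.6 − (-153.3) = 7.7 m east.
Residual distance = √((-38.9)² + 7.7²) = 39.7 m.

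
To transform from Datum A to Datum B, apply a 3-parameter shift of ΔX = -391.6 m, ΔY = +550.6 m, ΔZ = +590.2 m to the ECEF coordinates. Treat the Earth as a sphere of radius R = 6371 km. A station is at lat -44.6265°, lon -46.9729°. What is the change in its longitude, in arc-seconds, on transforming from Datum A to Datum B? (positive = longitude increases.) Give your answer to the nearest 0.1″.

Δλ = 4.1″

sin φ = -0.702482, cos φ = 0.711701, sin λ = -0.731031, cos λ = 0.682344.
East component: ΔE = −sin λ·ΔX + cos λ·ΔY = −(-0.731031)(-391.6) + (0.682344)(550.6) = 89.43 m.
1° of latitude spans πR/180 = 111195 m; at latitude φ, 1° of longitude spans that × cos φ = 79137.6 m, so Δλ = 89.43 / 79137.6 × 3600 = 4.068″.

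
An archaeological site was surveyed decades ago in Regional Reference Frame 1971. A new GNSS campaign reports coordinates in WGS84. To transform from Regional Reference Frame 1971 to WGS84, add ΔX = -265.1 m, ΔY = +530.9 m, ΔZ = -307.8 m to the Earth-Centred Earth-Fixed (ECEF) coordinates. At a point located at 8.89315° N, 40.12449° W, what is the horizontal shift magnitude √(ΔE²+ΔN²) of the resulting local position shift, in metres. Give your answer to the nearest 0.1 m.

321.9 m

At φ = 8.89315°, λ = -40.12449°: sin φ = 0.154592, cos φ = 0.987978, sin λ = -0.644451, cos λ = 0.764646.
ΔE = −sin λ·ΔX + cos λ·ΔY = −(-0.644451)·(-265.1) + (0.764646)·(530.9) = 235.11 m.
ΔN = −sin φ cos λ·ΔX − sin φ sin λ·ΔY + cos φ·ΔZ = −(0.154592)(0.764646)(-265.1) − (0.154592)(-0.644451)(530.9) + (0.987978)(-307.8) = -219.87 m.
Horizontal magnitude = √(ΔE² + ΔN²) = √(235.11² + (-219.87)²) = 321.90 m.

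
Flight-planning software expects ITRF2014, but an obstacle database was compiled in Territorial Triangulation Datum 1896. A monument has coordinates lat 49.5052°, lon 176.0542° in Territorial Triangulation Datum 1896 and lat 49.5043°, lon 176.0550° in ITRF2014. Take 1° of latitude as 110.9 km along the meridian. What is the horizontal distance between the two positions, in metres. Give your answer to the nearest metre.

Δφ = 49.5043° − 49.5052° = -0.0009°; Δλ = 176.0550° − 176.0542° = +0.0008°.
ΔN = Δφ × 110900 = -99.8 m; ΔE = Δλ × 110900 × cos(49.5052°) = +0.0008 × 110900 × 0.649379 = 57.6 m.
Distance = √(ΔE² + ΔN²) = √(57.6² + (-99.8)²) = 115.2 m.

115 m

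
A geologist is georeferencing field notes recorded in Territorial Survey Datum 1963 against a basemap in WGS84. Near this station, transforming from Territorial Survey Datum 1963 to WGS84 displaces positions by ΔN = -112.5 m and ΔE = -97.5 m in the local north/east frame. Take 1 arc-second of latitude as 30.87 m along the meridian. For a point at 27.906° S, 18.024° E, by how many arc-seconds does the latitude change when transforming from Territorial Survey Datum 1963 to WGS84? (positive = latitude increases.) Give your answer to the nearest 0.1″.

Δφ = -3.6″

1″ of latitude = 30.87 m, so Δφ = -112.5 / 30.87 = -3.644″.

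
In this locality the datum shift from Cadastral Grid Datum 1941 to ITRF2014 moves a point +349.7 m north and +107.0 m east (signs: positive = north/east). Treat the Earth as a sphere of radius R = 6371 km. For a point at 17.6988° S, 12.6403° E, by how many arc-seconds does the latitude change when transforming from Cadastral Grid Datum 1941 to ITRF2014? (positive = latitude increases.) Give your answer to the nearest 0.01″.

On a sphere of radius R, 1 rad of latitude = R, so Δφ = ΔN / R = 349.7 / 6371000 = 5.4889e-05 rad = 11.322″.

Δφ = 11.32″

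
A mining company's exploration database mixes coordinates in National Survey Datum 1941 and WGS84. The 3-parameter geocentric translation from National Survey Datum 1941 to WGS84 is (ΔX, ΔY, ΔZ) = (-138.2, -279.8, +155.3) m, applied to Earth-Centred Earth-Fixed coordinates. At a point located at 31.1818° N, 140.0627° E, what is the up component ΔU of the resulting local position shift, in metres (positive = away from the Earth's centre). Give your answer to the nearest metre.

The local up (radial) axis is (cos φ cos λ, cos φ sin λ, sin φ), giving ΔU = 90.656 − 153.668 + 80.407 = 17.40 m.

ΔU = 17 m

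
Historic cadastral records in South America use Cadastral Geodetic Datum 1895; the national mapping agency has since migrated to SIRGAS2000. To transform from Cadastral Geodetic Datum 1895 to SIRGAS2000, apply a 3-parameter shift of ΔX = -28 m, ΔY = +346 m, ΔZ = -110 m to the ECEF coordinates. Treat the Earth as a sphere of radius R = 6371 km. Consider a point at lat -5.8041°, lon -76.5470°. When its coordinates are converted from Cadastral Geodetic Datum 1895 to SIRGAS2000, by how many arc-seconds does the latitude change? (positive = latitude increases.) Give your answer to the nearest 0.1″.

Δφ = -4.7″

sin φ = -0.101127, cos φ = 0.994873, sin λ = -0.972561, cos λ = 0.232648.
North component: ΔN = −sin φ cos λ·ΔX − sin φ sin λ·ΔY + cos φ·ΔZ = −(-0.101127)(0.232648)(-28) − (-0.101127)(-0.972561)(346) + (0.994873)(-110) = -144.12 m.
1° of latitude spans πR/180 = 111195 m, so Δφ = -144.12 / 111195 × 3600 = -4.666″.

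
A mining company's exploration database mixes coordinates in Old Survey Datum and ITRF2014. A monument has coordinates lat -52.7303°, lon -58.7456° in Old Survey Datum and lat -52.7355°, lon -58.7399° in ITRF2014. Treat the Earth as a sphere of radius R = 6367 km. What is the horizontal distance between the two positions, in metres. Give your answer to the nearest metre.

694 m

Δφ = -52.7355° − -52.7303° = -0.0052°; Δλ = -58.7399° − -58.7456° = +0.0057°.
1° along a meridian = πR/180 = 111125 m.
ΔN = Δφ × 111125 = -577.9 m; ΔE = Δλ × 111125 × cos(-52.7303°) = +0.0057 × 111125 × 0.605568 = 383.6 m.
Distance = √(ΔE² + ΔN²) = √(383.6² + (-577.9)²) = 693.6 m.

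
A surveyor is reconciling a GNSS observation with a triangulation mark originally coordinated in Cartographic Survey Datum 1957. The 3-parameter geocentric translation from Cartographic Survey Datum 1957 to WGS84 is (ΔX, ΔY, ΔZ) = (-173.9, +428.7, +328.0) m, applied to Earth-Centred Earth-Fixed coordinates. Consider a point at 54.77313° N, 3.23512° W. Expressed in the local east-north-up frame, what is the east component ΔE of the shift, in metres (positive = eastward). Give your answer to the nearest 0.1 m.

The local east axis at (φ, λ) is (−sin λ, cos λ, 0), so ΔE = −sin(-3.23512°)·(-173.9) + cos(-3.23512°)·428.7 = 418.20 m.

ΔE = 418.2 m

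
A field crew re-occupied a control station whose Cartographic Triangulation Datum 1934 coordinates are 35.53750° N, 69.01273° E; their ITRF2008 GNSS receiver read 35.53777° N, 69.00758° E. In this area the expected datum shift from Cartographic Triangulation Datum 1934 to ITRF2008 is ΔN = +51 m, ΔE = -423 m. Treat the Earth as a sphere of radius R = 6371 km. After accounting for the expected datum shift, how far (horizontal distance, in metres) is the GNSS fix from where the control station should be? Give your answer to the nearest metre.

48 m

Observed coordinate differences: Δφ = +0.00027°, Δλ = -0.00515°.
Converting to metres (1° lat = 111195 m, cos φ = 0.813735): observed ΔN = 30.0 m, observed ΔE = -466.0 m.
Subtracting the expected shift leaves a residual of 30.0 − (51) = -21.0 m north and -466.0 − (-423) = -43.0 m east.
Residual distance = √((-21.0)² + (-43.0)²) = 47.8 m.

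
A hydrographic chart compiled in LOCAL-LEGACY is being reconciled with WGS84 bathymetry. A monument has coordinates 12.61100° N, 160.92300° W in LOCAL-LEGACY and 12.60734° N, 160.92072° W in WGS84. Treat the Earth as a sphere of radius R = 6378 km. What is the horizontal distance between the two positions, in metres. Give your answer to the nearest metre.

477 m

Δφ = 12.60734° − 12.61100° = -0.00366°; Δλ = -160.92072° − -160.92300° = +0.00228°.
1° along a meridian = πR/180 = 111317 m.
ΔN = Δφ × 111317 = -407.4 m; ΔE = Δλ × 111317 × cos(12.61100°) = +0.00228 × 111317 × 0.975875 = 247.7 m.
Distance = √(ΔE² + ΔN²) = √(247.7² + (-407.4)²) = 476.8 m.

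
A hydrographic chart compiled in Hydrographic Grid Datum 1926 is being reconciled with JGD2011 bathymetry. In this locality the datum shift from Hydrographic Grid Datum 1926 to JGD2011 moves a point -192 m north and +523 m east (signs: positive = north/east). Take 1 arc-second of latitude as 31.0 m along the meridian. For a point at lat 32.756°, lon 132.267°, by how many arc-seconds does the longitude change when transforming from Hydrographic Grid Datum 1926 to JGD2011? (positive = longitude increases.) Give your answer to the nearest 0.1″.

Δλ = 20.1″

At latitude 32.756°, cos φ = 0.840982.
1″ of longitude at this latitude = 31.00 × cos φ = 26.0705 m, so Δλ = 523.0 / 26.0705 = 20.061″.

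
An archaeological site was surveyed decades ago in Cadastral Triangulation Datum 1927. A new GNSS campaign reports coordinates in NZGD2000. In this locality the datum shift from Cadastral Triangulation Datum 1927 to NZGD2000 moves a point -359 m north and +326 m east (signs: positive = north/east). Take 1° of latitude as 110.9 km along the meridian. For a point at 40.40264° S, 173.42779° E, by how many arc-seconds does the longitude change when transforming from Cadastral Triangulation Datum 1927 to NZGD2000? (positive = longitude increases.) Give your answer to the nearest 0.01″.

At latitude -40.40264°, cos φ = 0.761508.
1° of longitude at this latitude = 110.9 × cos φ = 84.45 km, so Δλ = 326.0 / 84451.3 = 0.0038602° = 13.897″.

Δλ = 13.90″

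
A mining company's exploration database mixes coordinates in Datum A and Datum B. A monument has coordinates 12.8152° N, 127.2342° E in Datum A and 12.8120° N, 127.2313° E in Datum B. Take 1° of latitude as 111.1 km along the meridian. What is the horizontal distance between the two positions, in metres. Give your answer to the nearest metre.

474 m

Δφ = 12.8120° − 12.8152° = -0.0032°; Δλ = 127.2313° − 127.2342° = -0.0029°.
ΔN = Δφ × 111100 = -355.5 m; ΔE = Δλ × 111100 × cos(12.8152°) = -0.0029 × 111100 × 0.975091 = -314.2 m.
Distance = √(ΔE² + ΔN²) = √((-314.2)² + (-355.5)²) = 474.4 m.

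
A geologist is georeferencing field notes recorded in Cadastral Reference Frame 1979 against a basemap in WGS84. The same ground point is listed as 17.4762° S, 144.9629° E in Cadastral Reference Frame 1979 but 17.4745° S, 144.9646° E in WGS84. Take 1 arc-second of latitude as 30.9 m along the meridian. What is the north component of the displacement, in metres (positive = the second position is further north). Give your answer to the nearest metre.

ΔN = 189 m

Δφ = -17.4745° − -17.4762° = +0.0017°; Δλ = 144.9646° − 144.9629° = +0.0017°.
1° of latitude = 3600 × 30.90 = 111240 m.
ΔN = Δφ × 111240 = 189.1 m; ΔE = Δλ × 111240 × cos(-17.4762°) = +0.0017 × 111240 × 0.953842 = 180.4 m.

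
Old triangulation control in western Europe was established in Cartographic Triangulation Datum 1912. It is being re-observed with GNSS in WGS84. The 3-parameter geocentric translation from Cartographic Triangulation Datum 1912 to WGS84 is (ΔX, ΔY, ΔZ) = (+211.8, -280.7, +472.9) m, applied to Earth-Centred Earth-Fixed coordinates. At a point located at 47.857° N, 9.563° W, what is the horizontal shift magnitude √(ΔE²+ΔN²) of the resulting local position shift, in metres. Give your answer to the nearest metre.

273 m

The local east axis at (φ, λ) is (−sin λ, cos λ, 0), so ΔE = −sin(-9.563°)·211.8 + cos(-9.563°)·(-280.7) = -241.61 m.
The local north axis is (−sin φ cos λ, −sin φ sin λ, cos φ), giving ΔN = -154.862 − 34.577 + 317.308 = 127.87 m.
Horizontal magnitude = √(ΔE² + ΔN²) = √((-241.61)² + 127.87²) = 273.36 m.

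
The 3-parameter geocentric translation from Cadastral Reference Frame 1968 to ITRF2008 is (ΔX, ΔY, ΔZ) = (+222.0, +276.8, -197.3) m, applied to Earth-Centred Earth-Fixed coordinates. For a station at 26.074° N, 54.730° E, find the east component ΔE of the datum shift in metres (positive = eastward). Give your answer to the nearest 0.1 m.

At φ = 26.074°, λ = 54.730°: sin φ = 0.439532, cos φ = 0.898227, sin λ = 0.816440, cos λ = 0.577430.
ΔE = −sin λ·ΔX + cos λ·ΔY = −(0.816440)·(222.0) + (0.577430)·(276.8) = -21.42 m.

ΔE = -21.4 m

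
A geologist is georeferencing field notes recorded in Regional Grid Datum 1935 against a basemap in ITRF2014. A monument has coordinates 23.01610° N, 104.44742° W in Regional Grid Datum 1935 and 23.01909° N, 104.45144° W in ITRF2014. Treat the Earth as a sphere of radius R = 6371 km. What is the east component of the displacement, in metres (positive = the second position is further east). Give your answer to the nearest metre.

ΔE = -411 m

Δφ = 23.01909° − 23.01610° = +0.00299°; Δλ = -104.45144° − -104.44742° = -0.00402°.
1° along a meridian = πR/180 = 111195 m.
ΔN = Δφ × 111195 = 332.5 m; ΔE = Δλ × 111195 × cos(23.01610°) = -0.00402 × 111195 × 0.920395 = -411.4 m.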